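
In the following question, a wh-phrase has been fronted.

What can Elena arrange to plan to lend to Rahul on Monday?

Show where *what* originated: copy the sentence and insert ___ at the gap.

In situ: Elena can arrange to plan to lend what to Rahul on Monday.
The filler 'what' is interpreted as the direct object of 'lend'. The gap is right after 'lend'.

What can Elena arrange to plan to lend ___ to Rahul on Monday?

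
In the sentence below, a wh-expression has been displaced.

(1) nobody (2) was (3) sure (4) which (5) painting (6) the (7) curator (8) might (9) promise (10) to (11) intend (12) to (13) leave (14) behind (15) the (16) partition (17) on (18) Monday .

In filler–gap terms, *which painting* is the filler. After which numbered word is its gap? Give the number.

13

Underlying clause: The curator might promise to intend to leave which painting behind the partition on Monday.
'which painting' functions as the direct object of 'leave'. Fronting leaves a gap immediately after 'leave':
Nobody was sure which painting the curator might promise to intend to leave ___ behind the partition on Monday.
'leave' is word 13.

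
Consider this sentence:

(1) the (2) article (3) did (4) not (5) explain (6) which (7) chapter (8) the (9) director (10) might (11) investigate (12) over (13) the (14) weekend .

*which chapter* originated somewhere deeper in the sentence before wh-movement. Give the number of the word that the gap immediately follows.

11

In situ: The director might investigate which chapter over the weekend.
'which chapter' functions as the direct object of 'investigate'. Fronting leaves a gap immediately after 'investigate':
The article did not explain which chapter the director might investigate ___ over the weekend.
'investigate' is word 11.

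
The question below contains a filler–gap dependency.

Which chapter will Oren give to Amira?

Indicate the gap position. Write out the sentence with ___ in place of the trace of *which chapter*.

Before movement: Oren will give which chapter to Amira.
'which chapter' is the direct object of 'give'. The gap is right after 'give'.

Which chapter will Oren give ___ to Amira?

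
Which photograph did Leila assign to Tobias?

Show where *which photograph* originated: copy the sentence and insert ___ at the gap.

In situ: Leila did assign which photograph to Tobias.
'which photograph' is the direct object of 'assign'. The gap is right after 'assign'.

Which photograph did Leila assign ___ to Tobias?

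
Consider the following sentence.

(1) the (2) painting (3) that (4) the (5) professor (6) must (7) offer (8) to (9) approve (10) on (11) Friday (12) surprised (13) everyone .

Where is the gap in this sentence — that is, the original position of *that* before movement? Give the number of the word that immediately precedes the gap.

'that' is the direct object of 'approve'. Fronting leaves a gap immediately after 'approve':
The painting that the professor must offer to approve ___ on Friday surprised everyone.
'approve' is word 9.

9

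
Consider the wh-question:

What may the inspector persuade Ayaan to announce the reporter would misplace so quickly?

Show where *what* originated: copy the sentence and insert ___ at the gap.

What may the inspector persuade Ayaan to announce the reporter would misplace ___ so quickly?

In situ: The inspector may persuade Ayaan to announce the reporter would misplace what so quickly.
'what' functions as the direct object of 'misplace'. The gap is right after 'misplace'.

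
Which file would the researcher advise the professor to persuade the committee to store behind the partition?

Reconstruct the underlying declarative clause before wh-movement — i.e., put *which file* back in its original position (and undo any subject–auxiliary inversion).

The researcher would advise the professor to persuade the committee to store which file behind the partition.

'which file' is the direct object of 'store'. Wh-movement fronts it, leaving a gap right after 'store':
Which file would the researcher advise the professor to persuade the committee to store ___ behind the partition?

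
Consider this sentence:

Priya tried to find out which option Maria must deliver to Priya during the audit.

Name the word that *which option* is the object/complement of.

Pre-movement form: Maria must deliver which option to Priya during the audit.
The filler 'which option' is interpreted as the direct object of 'deliver'. Fronting leaves a gap immediately after 'deliver':
Priya tried to find out which option Maria must deliver ___ to Priya during the audit.

deliver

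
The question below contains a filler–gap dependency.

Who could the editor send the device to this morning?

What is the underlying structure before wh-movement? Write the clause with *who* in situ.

The filler 'who' is interpreted as the object of the preposition 'to' (recipient of 'send'). It moves to the left edge, and the trace sits right after 'to':
Who could the editor send the device to ___ this morning?

The editor could send the device to who this morning.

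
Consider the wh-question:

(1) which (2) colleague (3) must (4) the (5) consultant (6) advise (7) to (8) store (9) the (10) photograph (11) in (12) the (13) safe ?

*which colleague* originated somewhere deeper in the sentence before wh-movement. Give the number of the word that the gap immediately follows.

6

Underlying clause: The consultant must advise which colleague to store the photograph in the safe.
'which colleague' functions as the direct object of 'advise'. Wh-movement fronts it, leaving a gap right after 'advise':
Which colleague must the consultant advise ___ to store the photograph in the safe?
'advise' is word 6.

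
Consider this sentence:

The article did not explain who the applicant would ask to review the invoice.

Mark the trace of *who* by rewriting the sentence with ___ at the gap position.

In situ: The applicant would ask who to review the invoice.
'who' functions as the direct object of 'ask'. The gap is right after 'ask'.

The article did not explain who the applicant would ask ___ to review the invoice.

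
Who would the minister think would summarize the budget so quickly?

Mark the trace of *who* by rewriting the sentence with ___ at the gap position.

Who would the minister think ___ would summarize the budget so quickly?

Pre-movement form: The minister would think who would summarize the budget so quickly.
'who' functions as the subject of the clause embedded under 'think'. The gap is right after 'think'.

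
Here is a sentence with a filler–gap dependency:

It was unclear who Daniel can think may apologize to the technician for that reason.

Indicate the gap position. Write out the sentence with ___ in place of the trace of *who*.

Pre-movement form: Daniel can think who may apologize to the technician for that reason.
'who' functions as the subject of the clause embedded under 'think'. The gap is right after 'think'.

It was unclear who Daniel can think ___ may apologize to the technician for that reason.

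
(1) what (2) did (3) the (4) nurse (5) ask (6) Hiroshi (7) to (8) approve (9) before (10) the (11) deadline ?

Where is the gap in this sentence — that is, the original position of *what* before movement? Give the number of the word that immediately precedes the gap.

In situ: The nurse did ask Hiroshi to approve what before the deadline.
'what' is the direct object of 'approve'. It moves to the left edge, and the trace sits right after 'approve':
What did the nurse ask Hiroshi to approve ___ before the deadline?
'approve' is word 8.

8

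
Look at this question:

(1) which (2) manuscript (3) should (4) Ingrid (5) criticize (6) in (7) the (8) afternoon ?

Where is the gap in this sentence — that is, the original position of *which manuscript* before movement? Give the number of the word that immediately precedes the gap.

In situ: Ingrid should criticize which manuscript in the afternoon.
'which manuscript' functions as the direct object of 'criticize'. Fronting leaves a gap immediately after 'criticize':
Which manuscript should Ingrid criticize ___ in the afternoon?
'criticize' is word 5.

5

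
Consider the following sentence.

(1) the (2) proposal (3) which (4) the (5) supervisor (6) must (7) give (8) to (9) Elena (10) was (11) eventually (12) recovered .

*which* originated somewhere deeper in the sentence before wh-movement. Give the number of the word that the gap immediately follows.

'which' is the direct object of 'give'. It moves to the left edge, and the trace sits right after 'give':
The proposal which the supervisor must give ___ to Elena was eventually recovered.
'give' is word 7.

7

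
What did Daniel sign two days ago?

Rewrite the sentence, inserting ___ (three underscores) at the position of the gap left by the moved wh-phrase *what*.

Before movement: Daniel did sign what two days ago.
'what' functions as the direct object of 'sign'. The gap is right after 'sign'.

What did Daniel sign ___ two days ago?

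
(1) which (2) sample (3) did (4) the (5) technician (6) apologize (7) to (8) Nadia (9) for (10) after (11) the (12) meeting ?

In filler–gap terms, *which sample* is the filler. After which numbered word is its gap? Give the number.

9

Before movement: The technician did apologize to Nadia for which sample after the meeting.
The filler 'which sample' is interpreted as the object of the preposition 'for'. Wh-movement fronts it, leaving a gap right after 'for':
Which sample did the technician apologize to Nadia for ___ after the meeting?
'for' is word 9.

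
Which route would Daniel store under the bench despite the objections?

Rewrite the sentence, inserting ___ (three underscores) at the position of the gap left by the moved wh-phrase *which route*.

Pre-movement form: Daniel would store which route under the bench despite the objections.
'which route' functions as the direct object of 'store'. The gap is right after 'store'.

Which route would Daniel store ___ under the bench despite the objections?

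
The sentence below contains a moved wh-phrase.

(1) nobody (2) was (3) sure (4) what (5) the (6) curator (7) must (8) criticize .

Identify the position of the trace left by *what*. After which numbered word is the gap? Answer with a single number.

8

Before movement: The curator must criticize what.
'what' is the direct object of 'criticize'. Fronting leaves a gap immediately after 'criticize':
Nobody was sure what the curator must criticize ___.
'criticize' is word 8.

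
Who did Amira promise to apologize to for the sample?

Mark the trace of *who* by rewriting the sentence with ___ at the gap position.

Before movement: Amira did promise to apologize to who for the sample.
The filler 'who' is interpreted as the object of the preposition 'to'. The gap is right after 'to'.

Who did Amira promise to apologize to ___ for the sample?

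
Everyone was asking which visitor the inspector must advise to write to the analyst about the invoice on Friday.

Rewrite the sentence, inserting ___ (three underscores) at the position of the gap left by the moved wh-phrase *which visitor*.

Everyone was asking which visitor the inspector must advise ___ to write to the analyst about the invoice on Friday.

Pre-movement form: The inspector must advise which visitor to write to the analyst about the invoice on Friday.
The filler 'which visitor' is interpreted as the direct object of 'advise'. The gap is right after 'advise'.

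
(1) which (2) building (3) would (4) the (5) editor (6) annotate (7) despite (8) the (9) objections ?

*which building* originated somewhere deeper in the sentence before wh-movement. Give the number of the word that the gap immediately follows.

6

Before movement: The editor would annotate which building despite the objections.
'which building' functions as the direct object of 'annotate'. Wh-movement fronts it, leaving a gap right after 'annotate':
Which building would the editor annotate ___ despite the objections?
'annotate' is word 6.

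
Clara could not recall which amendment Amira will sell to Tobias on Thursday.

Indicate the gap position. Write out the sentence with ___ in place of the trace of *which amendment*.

Before movement: Amira will sell which amendment to Tobias on Thursday.
The filler 'which amendment' is interpreted as the direct object of 'sell'. The gap is right after 'sell'.

Clara could not recall which amendment Amira will sell ___ to Tobias on Thursday.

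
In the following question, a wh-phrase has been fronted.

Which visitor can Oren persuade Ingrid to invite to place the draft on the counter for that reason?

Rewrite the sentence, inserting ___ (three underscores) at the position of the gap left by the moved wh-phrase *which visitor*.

Which visitor can Oren persuade Ingrid to invite ___ to place the draft on the counter for that reason?

In situ: Oren can persuade Ingrid to invite which visitor to place the draft on the counter for that reason.
'which visitor' is the direct object of 'invite'. The gap is right after 'invite'.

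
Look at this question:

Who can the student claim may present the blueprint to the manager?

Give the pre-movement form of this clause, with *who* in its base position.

The student can claim who may present the blueprint to the manager.

'who' functions as the subject of the clause embedded under 'claim'. It moves to the left edge, and the trace sits right after 'claim':
Who can the student claim ___ may present the blueprint to the manager?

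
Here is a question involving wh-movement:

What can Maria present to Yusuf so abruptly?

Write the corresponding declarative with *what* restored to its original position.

'what' is the direct object of 'present'. Fronting leaves a gap immediately after 'present':
What can Maria present ___ to Yusuf so abruptly?

Maria can present what to Yusuf so abruptly.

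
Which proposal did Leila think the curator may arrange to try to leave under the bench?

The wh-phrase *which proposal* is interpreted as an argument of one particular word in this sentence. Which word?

Before movement: Leila did think the curator may arrange to try to leave which proposal under the bench.
'which proposal' is the direct object of 'leave'. Wh-movement fronts it, leaving a gap right after 'leave':
Which proposal did Leila think the curator may arrange to try to leave ___ under the bench?

leave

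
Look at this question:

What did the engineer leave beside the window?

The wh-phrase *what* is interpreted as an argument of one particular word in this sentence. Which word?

leave

Pre-movement form: The engineer did leave what beside the window.
The filler 'what' is interpreted as the direct object of 'leave'. Wh-movement fronts it, leaving a gap right after 'leave':
What did the engineer leave ___ beside the window?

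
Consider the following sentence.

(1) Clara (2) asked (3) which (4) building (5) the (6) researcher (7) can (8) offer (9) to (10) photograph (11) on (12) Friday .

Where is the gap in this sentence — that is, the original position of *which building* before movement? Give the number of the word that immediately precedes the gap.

Before movement: The researcher can offer to photograph which building on Friday.
The filler 'which building' is interpreted as the direct object of 'photograph'. Wh-movement fronts it, leaving a gap right after 'photograph':
Clara asked which building the researcher can offer to photograph ___ on Friday.
'photograph' is word 10.

10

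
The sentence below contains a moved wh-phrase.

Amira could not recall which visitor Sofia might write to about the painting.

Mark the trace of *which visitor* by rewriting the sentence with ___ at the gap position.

Amira could not recall which visitor Sofia might write to ___ about the painting.

Pre-movement form: Sofia might write to which visitor about the painting.
The filler 'which visitor' is interpreted as the object of the preposition 'to'. The gap is right after 'to'.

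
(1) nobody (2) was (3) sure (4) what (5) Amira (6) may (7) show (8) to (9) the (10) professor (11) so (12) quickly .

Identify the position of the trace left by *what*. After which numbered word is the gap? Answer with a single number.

In situ: Amira may show what to the professor so quickly.
The filler 'what' is interpreted as the direct object of 'show'. It moves to the left edge, and the trace sits right after 'show':
Nobody was sure what Amira may show ___ to the professor so quickly.
'show' is word 7.

7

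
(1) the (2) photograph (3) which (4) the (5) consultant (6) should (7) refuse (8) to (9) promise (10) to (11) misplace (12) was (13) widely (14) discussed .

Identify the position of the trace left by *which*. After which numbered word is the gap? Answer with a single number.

'which' is the direct object of 'misplace'. It moves to the left edge, and the trace sits right after 'misplace':
The photograph which the consultant should refuse to promise to misplace ___ was widely discussed.
'misplace' is word 11.

11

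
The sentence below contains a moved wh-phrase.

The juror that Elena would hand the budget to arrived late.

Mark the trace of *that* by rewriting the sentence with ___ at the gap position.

'that' is the object of the preposition 'to' (recipient of 'hand'). The gap is right after 'to'.

The juror that Elena would hand the budget to ___ arrived late.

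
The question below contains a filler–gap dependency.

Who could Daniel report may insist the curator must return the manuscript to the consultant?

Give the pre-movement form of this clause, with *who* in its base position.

Daniel could report who may insist the curator must return the manuscript to the consultant.

'who' functions as the subject of the clause embedded under 'report'. Wh-movement fronts it, leaving a gap right after 'report':
Who could Daniel report ___ may insist the curator must return the manuscript to the consultant?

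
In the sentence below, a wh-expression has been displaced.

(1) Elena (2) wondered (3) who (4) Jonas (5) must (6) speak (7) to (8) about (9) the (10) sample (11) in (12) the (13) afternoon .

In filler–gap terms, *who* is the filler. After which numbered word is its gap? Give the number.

7

Underlying clause: Jonas must speak to who about the sample in the afternoon.
'who' is the object of the preposition 'to'. Fronting leaves a gap immediately after 'to':
Elena wondered who Jonas must speak to ___ about the sample in the afternoon.
'to' is word 7.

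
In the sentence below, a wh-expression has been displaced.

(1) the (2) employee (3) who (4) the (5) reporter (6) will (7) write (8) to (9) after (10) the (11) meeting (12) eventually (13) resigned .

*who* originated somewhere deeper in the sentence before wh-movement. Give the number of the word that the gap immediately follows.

8

'who' is the object of the preposition 'to'. Fronting leaves a gap immediately after 'to':
The employee who the reporter will write to ___ after the meeting eventually resigned.
'to' is word 8.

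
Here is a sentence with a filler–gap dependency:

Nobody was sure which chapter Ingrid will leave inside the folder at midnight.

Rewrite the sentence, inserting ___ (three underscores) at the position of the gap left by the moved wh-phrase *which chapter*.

Before movement: Ingrid will leave which chapter inside the folder at midnight.
'which chapter' is the direct object of 'leave'. The gap is right after 'leave'.

Nobody was sure which chapter Ingrid will leave ___ inside the folder at midnight.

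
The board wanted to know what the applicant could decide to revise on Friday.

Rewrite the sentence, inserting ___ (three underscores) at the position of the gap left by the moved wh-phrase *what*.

The board wanted to know what the applicant could decide to revise ___ on Friday.

Pre-movement form: The applicant could decide to revise what on Friday.
The filler 'what' is interpreted as the direct object of 'revise'. The gap is right after 'revise'.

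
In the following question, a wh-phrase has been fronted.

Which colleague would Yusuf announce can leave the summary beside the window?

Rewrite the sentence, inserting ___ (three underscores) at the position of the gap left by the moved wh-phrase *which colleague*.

Which colleague would Yusuf announce ___ can leave the summary beside the window?

Underlying clause: Yusuf would announce which colleague can leave the summary beside the window.
The filler 'which colleague' is interpreted as the subject of the clause embedded under 'announce'. The gap is right after 'announce'.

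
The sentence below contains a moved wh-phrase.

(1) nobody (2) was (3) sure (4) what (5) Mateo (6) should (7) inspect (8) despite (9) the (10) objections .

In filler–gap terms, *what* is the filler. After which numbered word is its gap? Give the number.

Pre-movement form: Mateo should inspect what despite the objections.
'what' functions as the direct object of 'inspect'. It moves to the left edge, and the trace sits right after 'inspect':
Nobody was sure what Mateo should inspect ___ despite the objections.
'inspect' is word 7.

7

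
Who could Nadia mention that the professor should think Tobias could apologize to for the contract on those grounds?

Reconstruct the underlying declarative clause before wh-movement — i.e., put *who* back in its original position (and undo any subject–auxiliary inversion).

Nadia could mention that the professor should think Tobias could apologize to who for the contract on those grounds.

'who' functions as the object of the preposition 'to'. It moves to the left edge, and the trace sits right after 'to':
Who could Nadia mention that the professor should think Tobias could apologize to ___ for the contract on those grounds?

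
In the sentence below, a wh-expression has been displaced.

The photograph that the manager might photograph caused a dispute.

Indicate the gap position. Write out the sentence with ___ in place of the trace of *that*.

'that' is the direct object of 'photograph'. The gap is right after 'photograph'.

The photograph that the manager might photograph ___ caused a dispute.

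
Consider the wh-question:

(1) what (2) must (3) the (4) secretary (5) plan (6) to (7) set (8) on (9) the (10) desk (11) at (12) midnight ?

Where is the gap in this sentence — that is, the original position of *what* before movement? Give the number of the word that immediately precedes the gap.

Underlying clause: The secretary must plan to set what on the desk at midnight.
'what' functions as the direct object of 'set'. It moves to the left edge, and the trace sits right after 'set':
What must the secretary plan to set ___ on the desk at midnight?
'set' is word 7.

7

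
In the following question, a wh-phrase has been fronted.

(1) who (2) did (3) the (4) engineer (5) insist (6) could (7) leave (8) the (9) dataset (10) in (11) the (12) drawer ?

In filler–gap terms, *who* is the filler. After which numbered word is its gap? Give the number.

Before movement: The engineer did insist who could leave the dataset in the drawer.
'who' is the subject of the clause embedded under 'insist'. Fronting leaves a gap immediately after 'insist':
Who did the engineer insist ___ could leave the dataset in the drawer?
'insist' is word 5.

5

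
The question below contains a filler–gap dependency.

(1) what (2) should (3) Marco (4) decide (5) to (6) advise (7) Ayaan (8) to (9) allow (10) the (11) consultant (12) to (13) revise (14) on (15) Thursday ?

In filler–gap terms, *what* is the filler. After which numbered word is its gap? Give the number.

In situ: Marco should decide to advise Ayaan to allow the consultant to revise what on Thursday.
'what' is the direct object of 'revise'. It moves to the left edge, and the trace sits right after 'revise':
What should Marco decide to advise Ayaan to allow the consultant to revise ___ on Thursday?
'revise' is word 13.

13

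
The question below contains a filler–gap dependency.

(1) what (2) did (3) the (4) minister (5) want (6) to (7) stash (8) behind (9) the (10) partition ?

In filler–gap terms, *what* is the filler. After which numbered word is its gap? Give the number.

Pre-movement form: The minister did want to stash what behind the partition.
The filler 'what' is interpreted as the direct object of 'stash'. It moves to the left edge, and the trace sits right after 'stash':
What did the minister want to stash ___ behind the partition?
'stash' is word 7.

7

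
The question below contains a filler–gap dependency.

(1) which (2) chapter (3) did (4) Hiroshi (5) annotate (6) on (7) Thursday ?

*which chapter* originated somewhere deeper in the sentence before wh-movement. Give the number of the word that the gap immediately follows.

Underlying clause: Hiroshi did annotate which chapter on Thursday.
'which chapter' functions as the direct object of 'annotate'. Wh-movement fronts it, leaving a gap right after 'annotate':
Which chapter did Hiroshi annotate ___ on Thursday?
'annotate' is word 5.

5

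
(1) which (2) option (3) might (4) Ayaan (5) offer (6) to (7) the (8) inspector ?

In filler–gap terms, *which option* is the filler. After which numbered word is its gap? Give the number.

Before movement: Ayaan might offer which option to the inspector.
'which option' functions as the direct object of 'offer'. Wh-movement fronts it, leaving a gap right after 'offer':
Which option might Ayaan offer ___ to the inspector?
'offer' is word 5.

5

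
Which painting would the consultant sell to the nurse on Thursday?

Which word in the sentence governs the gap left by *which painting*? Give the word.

sell

Underlying clause: The consultant would sell which painting to the nurse on Thursday.
The filler 'which painting' is interpreted as the direct object of 'sell'. Fronting leaves a gap immediately after 'sell':
Which painting would the consultant sell ___ to the nurse on Thursday?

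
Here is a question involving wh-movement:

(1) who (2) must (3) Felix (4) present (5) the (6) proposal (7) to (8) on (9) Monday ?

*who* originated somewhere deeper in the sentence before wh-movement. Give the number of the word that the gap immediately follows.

7

Before movement: Felix must present the proposal to who on Monday.
'who' functions as the object of the preposition 'to' (recipient of 'present'). Fronting leaves a gap immediately after 'to':
Who must Felix present the proposal to ___ on Monday?
'to' is word 7.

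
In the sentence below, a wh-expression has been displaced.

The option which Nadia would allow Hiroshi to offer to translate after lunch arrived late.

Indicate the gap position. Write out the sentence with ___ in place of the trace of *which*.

The option which Nadia would allow Hiroshi to offer to translate ___ after lunch arrived late.

'which' functions as the direct object of 'translate'. The gap is right after 'translate'.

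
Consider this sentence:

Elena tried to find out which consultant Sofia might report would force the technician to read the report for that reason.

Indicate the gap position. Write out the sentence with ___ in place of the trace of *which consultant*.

Underlying clause: Sofia might report which consultant would force the technician to read the report for that reason.
'which consultant' is the subject of the clause embedded under 'report'. The gap is right after 'report'.

Elena tried to find out which consultant Sofia might report ___ would force the technician to read the report for that reason.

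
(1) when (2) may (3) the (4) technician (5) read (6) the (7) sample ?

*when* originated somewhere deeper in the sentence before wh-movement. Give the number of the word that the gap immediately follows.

Pre-movement form: The technician may read the sample when.
'when' is the temporal adjunct. Fronting leaves a gap immediately after 'sample':
When may the technician read the sample ___?
'sample' is word 7.

7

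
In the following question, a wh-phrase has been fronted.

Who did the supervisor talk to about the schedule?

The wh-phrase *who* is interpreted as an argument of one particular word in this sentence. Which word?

to

In situ: The supervisor did talk to who about the schedule.
'who' is the object of the preposition 'to'. Wh-movement fronts it, leaving a gap right after 'to':
Who did the supervisor talk to ___ about the schedule?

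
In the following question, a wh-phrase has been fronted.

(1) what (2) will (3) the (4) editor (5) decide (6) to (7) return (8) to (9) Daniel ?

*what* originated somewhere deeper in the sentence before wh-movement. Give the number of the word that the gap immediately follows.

In situ: The editor will decide to return what to Daniel.
The filler 'what' is interpreted as the direct object of 'return'. Wh-movement fronts it, leaving a gap right after 'return':
What will the editor decide to return ___ to Daniel?
'return' is word 7.

7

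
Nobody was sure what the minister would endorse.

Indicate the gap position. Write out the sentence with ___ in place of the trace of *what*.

Nobody was sure what the minister would endorse ___.

In situ: The minister would endorse what.
'what' is the direct object of 'endorse'. The gap is right after 'endorse'.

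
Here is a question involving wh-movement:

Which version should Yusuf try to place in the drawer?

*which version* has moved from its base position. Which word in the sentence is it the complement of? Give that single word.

Before movement: Yusuf should try to place which version in the drawer.
The filler 'which version' is interpreted as the direct object of 'place'. Fronting leaves a gap immediately after 'place':
Which version should Yusuf try to place ___ in the drawer?

place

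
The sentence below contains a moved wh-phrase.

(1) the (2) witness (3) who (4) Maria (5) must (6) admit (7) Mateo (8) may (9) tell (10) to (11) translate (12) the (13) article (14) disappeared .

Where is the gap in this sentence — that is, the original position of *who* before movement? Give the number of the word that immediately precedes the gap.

9

'who' functions as the direct object of 'tell'. Wh-movement fronts it, leaving a gap right after 'tell':
The witness who Maria must admit Mateo may tell ___ to translate the article disappeared.
'tell' is word 9.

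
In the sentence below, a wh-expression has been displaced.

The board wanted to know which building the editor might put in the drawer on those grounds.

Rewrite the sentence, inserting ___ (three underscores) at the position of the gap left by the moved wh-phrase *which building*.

Before movement: The editor might put which building in the drawer on those grounds.
The filler 'which building' is interpreted as the direct object of 'put'. The gap is right after 'put'.

The board wanted to know which building the editor might put ___ in the drawer on those grounds.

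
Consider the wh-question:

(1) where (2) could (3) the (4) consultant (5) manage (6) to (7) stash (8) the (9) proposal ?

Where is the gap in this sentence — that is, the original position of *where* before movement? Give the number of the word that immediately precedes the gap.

Pre-movement form: The consultant could manage to stash the proposal where.
The filler 'where' is interpreted as the locative complement of 'stash'. It moves to the left edge, and the trace sits right after 'proposal':
Where could the consultant manage to stash the proposal ___?
'proposal' is word 9.

9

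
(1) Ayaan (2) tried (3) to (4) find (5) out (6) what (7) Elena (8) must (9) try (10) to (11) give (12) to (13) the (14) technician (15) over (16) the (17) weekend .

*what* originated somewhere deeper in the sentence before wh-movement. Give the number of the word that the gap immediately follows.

11

Underlying clause: Elena must try to give what to the technician over the weekend.
The filler 'what' is interpreted as the direct object of 'give'. It moves to the left edge, and the trace sits right after 'give':
Ayaan tried to find out what Elena must try to give ___ to the technician over the weekend.
'give' is word 11.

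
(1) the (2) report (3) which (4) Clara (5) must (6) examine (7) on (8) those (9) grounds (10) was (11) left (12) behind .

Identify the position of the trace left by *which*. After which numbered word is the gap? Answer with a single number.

'which' is the direct object of 'examine'. Fronting leaves a gap immediately after 'examine':
The report which Clara must examine ___ on those grounds was left behind.
'examine' is word 6.

6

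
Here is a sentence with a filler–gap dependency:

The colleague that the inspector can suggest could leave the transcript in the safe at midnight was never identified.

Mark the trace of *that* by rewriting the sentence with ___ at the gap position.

'that' functions as the subject of the clause embedded under 'suggest'. The gap is right after 'suggest'.

The colleague that the inspector can suggest ___ could leave the transcript in the safe at midnight was never identified.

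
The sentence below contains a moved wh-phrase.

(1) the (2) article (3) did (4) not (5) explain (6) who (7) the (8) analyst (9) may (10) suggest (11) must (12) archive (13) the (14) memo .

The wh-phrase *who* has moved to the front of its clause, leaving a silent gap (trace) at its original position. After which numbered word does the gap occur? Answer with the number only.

10

Before movement: The analyst may suggest who must archive the memo.
The filler 'who' is interpreted as the subject of the clause embedded under 'suggest'. Wh-movement fronts it, leaving a gap right after 'suggest':
The article did not explain who the analyst may suggest ___ must archive the memo.
'suggest' is word 10.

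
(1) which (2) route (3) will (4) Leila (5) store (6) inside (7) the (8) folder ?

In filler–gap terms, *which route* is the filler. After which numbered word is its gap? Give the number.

Pre-movement form: Leila will store which route inside the folder.
The filler 'which route' is interpreted as the direct object of 'store'. Fronting leaves a gap immediately after 'store':
Which route will Leila store ___ inside the folder?
'store' is word 5.

5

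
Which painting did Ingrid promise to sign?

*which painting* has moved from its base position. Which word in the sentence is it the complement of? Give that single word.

sign

Underlying clause: Ingrid did promise to sign which painting.
'which painting' is the direct object of 'sign'. Fronting leaves a gap immediately after 'sign':
Which painting did Ingrid promise to sign ___?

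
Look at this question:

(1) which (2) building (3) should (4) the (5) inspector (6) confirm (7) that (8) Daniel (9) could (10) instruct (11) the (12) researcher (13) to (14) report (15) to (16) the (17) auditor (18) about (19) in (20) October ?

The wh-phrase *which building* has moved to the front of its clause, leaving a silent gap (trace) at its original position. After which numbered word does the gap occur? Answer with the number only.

Before movement: The inspector should confirm that Daniel could instruct the researcher to report to the auditor about which building in October.
The filler 'which building' is interpreted as the object of the preposition 'about'. Wh-movement fronts it, leaving a gap right after 'about':
Which building should the inspector confirm that Daniel could instruct the researcher to report to the auditor about ___ in October?
'about' is word 18.

18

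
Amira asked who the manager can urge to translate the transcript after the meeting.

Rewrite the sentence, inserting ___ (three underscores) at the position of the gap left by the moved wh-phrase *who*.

Amira asked who the manager can urge ___ to translate the transcript after the meeting.

Before movement: The manager can urge who to translate the transcript after the meeting.
The filler 'who' is interpreted as the direct object of 'urge'. The gap is right after 'urge'.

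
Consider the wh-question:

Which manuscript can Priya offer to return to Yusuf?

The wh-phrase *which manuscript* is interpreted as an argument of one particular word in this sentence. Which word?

Before movement: Priya can offer to return which manuscript to Yusuf.
'which manuscript' functions as the direct object of 'return'. Wh-movement fronts it, leaving a gap right after 'return':
Which manuscript can Priya offer to return ___ to Yusuf?

return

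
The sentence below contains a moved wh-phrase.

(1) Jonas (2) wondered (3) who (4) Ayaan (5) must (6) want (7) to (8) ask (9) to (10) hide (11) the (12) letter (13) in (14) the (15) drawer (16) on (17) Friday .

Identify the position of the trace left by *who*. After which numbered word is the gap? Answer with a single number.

In situ: Ayaan must want to ask who to hide the letter in the drawer on Friday.
'who' is the direct object of 'ask'. Wh-movement fronts it, leaving a gap right after 'ask':
Jonas wondered who Ayaan must want to ask ___ to hide the letter in the drawer on Friday.
'ask' is word 8.

8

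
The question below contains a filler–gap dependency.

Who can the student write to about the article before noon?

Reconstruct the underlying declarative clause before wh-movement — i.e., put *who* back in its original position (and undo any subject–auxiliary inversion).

The filler 'who' is interpreted as the object of the preposition 'to'. Fronting leaves a gap immediately after 'to':
Who can the student write to ___ about the article before noon?

The student can write to who about the article before noon.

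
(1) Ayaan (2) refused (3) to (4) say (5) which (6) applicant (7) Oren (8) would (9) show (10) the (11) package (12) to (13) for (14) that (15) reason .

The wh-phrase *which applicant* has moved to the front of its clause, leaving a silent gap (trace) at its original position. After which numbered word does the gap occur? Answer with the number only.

12

In situ: Oren would show the package to which applicant for that reason.
'which applicant' functions as the object of the preposition 'to' (recipient of 'show'). Wh-movement fronts it, leaving a gap right after 'to':
Ayaan refused to say which applicant Oren would show the package to ___ for that reason.
'to' is word 12.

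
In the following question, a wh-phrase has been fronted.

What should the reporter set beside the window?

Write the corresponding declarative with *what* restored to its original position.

The reporter should set what beside the window.

'what' functions as the direct object of 'set'. It moves to the left edge, and the trace sits right after 'set':
What should the reporter set ___ beside the window?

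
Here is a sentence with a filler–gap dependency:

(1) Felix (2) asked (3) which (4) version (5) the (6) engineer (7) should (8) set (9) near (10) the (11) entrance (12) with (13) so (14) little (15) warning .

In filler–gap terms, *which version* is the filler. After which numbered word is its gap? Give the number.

8

Underlying clause: The engineer should set which version near the entrance with so little warning.
'which version' is the direct object of 'set'. It moves to the left edge, and the trace sits right after 'set':
Felix asked which version the engineer should set ___ near the entrance with so little warning.
'set' is word 8.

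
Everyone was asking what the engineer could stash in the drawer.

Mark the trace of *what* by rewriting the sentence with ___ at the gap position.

Underlying clause: The engineer could stash what in the drawer.
The filler 'what' is interpreted as the direct object of 'stash'. The gap is right after 'stash'.

Everyone was asking what the engineer could stash ___ in the drawer.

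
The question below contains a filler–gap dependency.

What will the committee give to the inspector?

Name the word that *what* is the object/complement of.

Before movement: The committee will give what to the inspector.
The filler 'what' is interpreted as the direct object of 'give'. It moves to the left edge, and the trace sits right after 'give':
What will the committee give ___ to the inspector?

give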